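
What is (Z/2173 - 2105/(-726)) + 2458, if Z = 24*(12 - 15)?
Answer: 3882257777/1577598 ≈ 2460.9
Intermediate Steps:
Z = -72 (Z = 24*(-3) = -72)
(Z/2173 - 2105/(-726)) + 2458 = (-72/2173 - 2105/(-726)) + 2458 = (-72*1/2173 - 2105*(-1/726)) + 2458 = (-72/2173 + 2105/726) + 2458 = 4521893/1577598 + 2458 = 3882257777/1577598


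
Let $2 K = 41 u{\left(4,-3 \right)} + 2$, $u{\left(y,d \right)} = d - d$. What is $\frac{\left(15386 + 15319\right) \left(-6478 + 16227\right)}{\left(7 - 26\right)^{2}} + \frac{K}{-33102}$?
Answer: $\frac{9908853475229}{11949822} \approx 8.2921 \cdot 10^{5}$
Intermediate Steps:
$u{\left(y,d \right)} = 0$
$K = 1$ ($K = \frac{41 \cdot 0 + 2}{2} = \frac{0 + 2}{2} = \frac{1}{2} \cdot 2 = 1$)
$\frac{\left(15386 + 15319\right) \left(-6478 + 16227\right)}{\left(7 - 26\right)^{2}} + \frac{K}{-33102} = \frac{\left(15386 + 15319\right) \left(-6478 + 16227\right)}{\left(7 - 26\right)^{2}} + 1 \frac{1}{-33102} = \frac{30705 \cdot 9749}{\left(-19\right)^{2}} + 1 \left(- \frac{1}{33102}\right) = \frac{299343045}{361} - \frac{1}{33102} = \frac{9908853475229}{11949822}$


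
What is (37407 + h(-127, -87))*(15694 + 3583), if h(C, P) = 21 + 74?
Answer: 722926054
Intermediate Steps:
h(C, P) = 95
(37407 + h(-127, -87))*(15694 + 3583) = (37407 + 95)*(15694 + 3583) = 37502*19277 = 722926054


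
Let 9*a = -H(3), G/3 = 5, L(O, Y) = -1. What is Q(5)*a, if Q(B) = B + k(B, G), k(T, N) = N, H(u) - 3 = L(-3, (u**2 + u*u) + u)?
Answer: -40/9 ≈ -4.4444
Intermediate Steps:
G = 15 (G = 3*5 = 15)
H(u) = 2 (H(u) = 3 - 1 = 2)
Q(B) = 15 + B (Q(B) = B + 15 = 15 + B)
a = -2/9 (a = (-1*2)/9 = (1/9)*(-2) = -2/9 ≈ -0.22222)
Q(5)*a = (15 + 5)*(-2/9) = 20*(-2/9) = -40/9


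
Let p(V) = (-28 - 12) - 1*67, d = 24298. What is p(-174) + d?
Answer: 24191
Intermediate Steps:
p(V) = -107 (p(V) = -40 - 67 = -107)
p(-174) + d = -107 + 24298 = 24191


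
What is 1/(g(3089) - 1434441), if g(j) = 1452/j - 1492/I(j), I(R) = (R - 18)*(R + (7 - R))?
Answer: -66404233/95252927783897 ≈ -6.9714e-7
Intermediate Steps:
I(R) = -126 + 7*R (I(R) = (-18 + R)*7 = -126 + 7*R)
g(j) = -1492/(-126 + 7*j) + 1452/j (g(j) = 1452/j - 1492/(-126 + 7*j) = -1492/(-126 + 7*j) + 1452/j)
1/(g(3089) - 1434441) = 1/((8/7)*(-22869 + 1084*3089)/(3089*(-18 + 3089)) - 1434441) = 1/((8/7)*(1/3089)*(-22869 + 3348476)/3071 - 1434441) = 1/((8/7)*(1/3089)*(1/3071)*3325607 - 1434441) = 1/(26604856/66404233 - 1434441) = 1/(-95252927783897/66404233) = -66404233/95252927783897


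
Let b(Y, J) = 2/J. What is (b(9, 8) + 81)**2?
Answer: 105625/16 ≈ 6601.6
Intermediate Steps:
(b(9, 8) + 81)**2 = (2/8 + 81)**2 = (2*(1/8) + 81)**2 = (1/4 + 81)**2 = (325/4)**2 = 105625/16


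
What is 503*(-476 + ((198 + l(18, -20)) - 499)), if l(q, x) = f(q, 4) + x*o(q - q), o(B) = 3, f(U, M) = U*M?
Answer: -384795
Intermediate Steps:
f(U, M) = M*U
l(q, x) = 3*x + 4*q (l(q, x) = 4*q + x*3 = 4*q + 3*x = 3*x + 4*q)
503*(-476 + ((198 + l(18, -20)) - 499)) = 503*(-476 + ((198 + (3*(-20) + 4*18)) - 499)) = 503*(-476 + ((198 + (-60 + 72)) - 499)) = 503*(-476 + ((198 + 12) - 499)) = 503*(-476 + (210 - 499)) = 503*(-476 - 289) = 503*(-765) = -384795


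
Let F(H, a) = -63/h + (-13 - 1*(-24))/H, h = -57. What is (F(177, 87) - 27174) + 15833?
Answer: -38135857/3363 ≈ -11340.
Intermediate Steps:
F(H, a) = 21/19 + 11/H (F(H, a) = -63/(-57) + (-13 - 1*(-24))/H = -63*(-1/57) + (-13 + 24)/H = 21/19 + 11/H)
(F(177, 87) - 27174) + 15833 = ((21/19 + 11/177) - 27174) + 15833 = (3926/3363 - 27174) + 15833 = -91382236/3363 + 15833 = -38135857/3363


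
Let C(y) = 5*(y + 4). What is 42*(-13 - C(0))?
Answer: -1386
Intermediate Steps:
C(y) = 20 + 5*y (C(y) = 5*(4 + y) = 20 + 5*y)
42*(-13 - C(0)) = 42*(-13 - (20 + 5*0)) = 42*(-13 - (20 + 0)) = 42*(-13 - 1*20) = 42*(-13 - 20) = 42*(-33) = -1386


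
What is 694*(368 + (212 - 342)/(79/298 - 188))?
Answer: 2862958200/11189 ≈ 2.5587e+5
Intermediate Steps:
694*(368 + (212 - 342)/(79/298 - 188)) = 694*(368 - 130/(79*(1/298) - 188)) = 694*(368 - 130/(79/298 - 188)) = 694*(368 - 130/(-55945/298)) = 694*(368 - 130*(-298/55945)) = 694*(368 + 7748/11189) = 694*(4125300/11189) = 2862958200/11189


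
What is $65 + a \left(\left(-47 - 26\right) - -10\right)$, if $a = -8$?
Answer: $569$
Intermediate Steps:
$65 + a \left(\left(-47 - 26\right) - -10\right) = 65 - 8 \left(\left(-47 - 26\right) - -10\right) = 65 - 8 \left(-73 + \left(-13 + 23\right)\right) = 65 - 8 \left(-73 + 10\right) = 65 - -504 = 65 + 504 = 569$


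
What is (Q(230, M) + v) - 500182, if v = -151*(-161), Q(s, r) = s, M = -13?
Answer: -475641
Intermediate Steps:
v = 24311
(Q(230, M) + v) - 500182 = (230 + 24311) - 500182 = 24541 - 500182 = -475641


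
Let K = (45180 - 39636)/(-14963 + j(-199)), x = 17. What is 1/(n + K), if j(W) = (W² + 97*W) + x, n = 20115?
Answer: 223/4485876 ≈ 4.9712e-5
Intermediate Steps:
j(W) = 17 + W² + 97*W (j(W) = (W² + 97*W) + 17 = 17 + W² + 97*W)
K = 231/223 (K = (45180 - 39636)/(-14963 + (17 + (-199)² + 97*(-199))) = 5544/(-14963 + (17 + 39601 - 19303)) = 5544/(-14963 + 20315) = 5544/5352 = 5544*(1/5352) = 231/223 ≈ 1.0359)
1/(n + K) = 1/(20115 + 231/223) = 1/(4485876/223) = 223/4485876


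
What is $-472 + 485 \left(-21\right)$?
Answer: $-10657$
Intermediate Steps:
$-472 + 485 \left(-21\right) = -472 - 10185 = -10657$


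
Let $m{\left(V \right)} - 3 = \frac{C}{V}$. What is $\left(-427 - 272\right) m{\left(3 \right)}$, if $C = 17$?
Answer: $-6058$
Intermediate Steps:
$m{\left(V \right)} = 3 + \frac{17}{V}$
$\left(-427 - 272\right) m{\left(3 \right)} = \left(-427 - 272\right) \left(3 + \frac{17}{3}\right) = - 699 \left(3 + 17 \cdot \frac{1}{3}\right) = - 699 \left(3 + \frac{17}{3}\right) = \left(-699\right) \frac{26}{3} = -6058$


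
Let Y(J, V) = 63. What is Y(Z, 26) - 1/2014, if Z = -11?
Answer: 126881/2014 ≈ 63.000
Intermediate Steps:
Y(Z, 26) - 1/2014 = 63 - 1/2014 = 126881/2014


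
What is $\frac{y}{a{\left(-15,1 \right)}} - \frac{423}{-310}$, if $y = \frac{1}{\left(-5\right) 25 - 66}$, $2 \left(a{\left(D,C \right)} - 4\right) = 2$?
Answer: $\frac{80731}{59210} \approx 1.3635$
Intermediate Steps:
$a{\left(D,C \right)} = 5$ ($a{\left(D,C \right)} = 4 + \frac{1}{2} \cdot 2 = 4 + 1 = 5$)
$y = - \frac{1}{191}$ ($y = \frac{1}{-125 - 66} = \frac{1}{-191} = - \frac{1}{191} \approx -0.0052356$)
$\frac{y}{a{\left(-15,1 \right)}} - \frac{423}{-310} = - \frac{1}{191 \cdot 5} - \frac{423}{-310} = \left(- \frac{1}{191}\right) \frac{1}{5} - - \frac{423}{310} = - \frac{1}{955} + \frac{423}{310} = \frac{80731}{59210}$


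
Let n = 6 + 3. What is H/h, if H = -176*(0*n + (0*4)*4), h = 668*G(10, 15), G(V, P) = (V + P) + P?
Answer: 0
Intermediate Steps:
G(V, P) = V + 2*P (G(V, P) = (P + V) + P = V + 2*P)
n = 9
h = 26720 (h = 668*(10 + 2*15) = 668*(10 + 30) = 668*40 = 26720)
H = 0 (H = -176*(0*9 + (0*4)*4) = -176*(0 + 0*4) = -176*(0 + 0) = -176*0 = 0)
H/h = 0/26720 = 0*(1/26720) = 0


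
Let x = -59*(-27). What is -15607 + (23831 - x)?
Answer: 6631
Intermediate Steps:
x = 1593
-15607 + (23831 - x) = -15607 + (23831 - 1*1593) = -15607 + (23831 - 1593) = -15607 + 22238 = 6631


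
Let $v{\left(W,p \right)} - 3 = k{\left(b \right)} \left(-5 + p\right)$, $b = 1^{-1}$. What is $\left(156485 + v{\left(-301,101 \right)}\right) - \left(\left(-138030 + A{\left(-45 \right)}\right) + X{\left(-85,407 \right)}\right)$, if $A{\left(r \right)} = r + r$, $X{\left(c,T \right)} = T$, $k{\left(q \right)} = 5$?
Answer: $294681$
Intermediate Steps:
$b = 1$
$A{\left(r \right)} = 2 r$
$v{\left(W,p \right)} = -22 + 5 p$ ($v{\left(W,p \right)} = 3 + 5 \left(-5 + p\right) = 3 + \left(-25 + 5 p\right) = -22 + 5 p$)
$\left(156485 + v{\left(-301,101 \right)}\right) - \left(\left(-138030 + A{\left(-45 \right)}\right) + X{\left(-85,407 \right)}\right) = \left(156485 + \left(-22 + 5 \cdot 101\right)\right) - \left(\left(-138030 + 2 \left(-45\right)\right) + 407\right) = \left(156485 + \left(-22 + 505\right)\right) - \left(\left(-138030 - 90\right) + 407\right) = \left(156485 + 483\right) - \left(-138120 + 407\right) = 156968 - -137713 = 156968 + 137713 = 294681$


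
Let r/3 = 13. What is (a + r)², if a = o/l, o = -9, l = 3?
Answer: 1296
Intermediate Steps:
a = -3 (a = -9/3 = -9*⅓ = -3)
r = 39 (r = 3*13 = 39)
(a + r)² = (-3 + 39)² = 36² = 1296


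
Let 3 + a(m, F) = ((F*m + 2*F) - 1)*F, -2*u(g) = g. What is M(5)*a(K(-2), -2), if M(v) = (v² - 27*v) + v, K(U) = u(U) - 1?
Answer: -735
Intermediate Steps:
u(g) = -g/2
K(U) = -1 - U/2 (K(U) = -U/2 - 1 = -1 - U/2)
M(v) = v² - 26*v
a(m, F) = -3 + F*(-1 + 2*F + F*m) (a(m, F) = -3 + ((F*m + 2*F) - 1)*F = -3 + ((2*F + F*m) - 1)*F = -3 + (-1 + 2*F + F*m)*F = -3 + F*(-1 + 2*F + F*m))
M(5)*a(K(-2), -2) = (5*(-26 + 5))*(-3 - 1*(-2) + 2*(-2)² + (-1 - ½*(-2))*(-2)²) = (5*(-21))*(-3 + 2 + 2*4 + (-1 + 1)*4) = -105*(-3 + 2 + 8 + 0*4) = -105*(-3 + 2 + 8 + 0) = -105*7 = -735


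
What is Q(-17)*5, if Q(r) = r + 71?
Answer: 270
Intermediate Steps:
Q(r) = 71 + r
Q(-17)*5 = (71 - 17)*5 = 54*5 = 270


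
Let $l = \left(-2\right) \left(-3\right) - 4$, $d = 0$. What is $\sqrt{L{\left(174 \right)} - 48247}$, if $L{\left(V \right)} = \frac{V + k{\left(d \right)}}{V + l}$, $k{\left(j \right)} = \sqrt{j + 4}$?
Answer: $i \sqrt{48246} \approx 219.65 i$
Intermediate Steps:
$k{\left(j \right)} = \sqrt{4 + j}$
$l = 2$ ($l = 6 - 4 = 2$)
$L{\left(V \right)} = 1$ ($L{\left(V \right)} = \frac{V + \sqrt{4 + 0}}{V + 2} = \frac{V + \sqrt{4}}{2 + V} = \frac{V + 2}{2 + V} = \frac{2 + V}{2 + V} = 1$)
$\sqrt{L{\left(174 \right)} - 48247} = \sqrt{1 - 48247} = \sqrt{-48246} = i \sqrt{48246}$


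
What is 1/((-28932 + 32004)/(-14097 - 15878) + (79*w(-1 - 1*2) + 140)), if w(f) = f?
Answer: -29975/2910647 ≈ -0.010298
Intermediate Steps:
1/((-28932 + 32004)/(-14097 - 15878) + (79*w(-1 - 1*2) + 140)) = 1/((-28932 + 32004)/(-14097 - 15878) + (79*(-1 - 1*2) + 140)) = 1/(3072/(-29975) + (79*(-1 - 2) + 140)) = 1/(3072*(-1/29975) + (79*(-3) + 140)) = 1/(-3072/29975 + (-237 + 140)) = 1/(-3072/29975 - 97) = 1/(-2910647/29975) = -29975/2910647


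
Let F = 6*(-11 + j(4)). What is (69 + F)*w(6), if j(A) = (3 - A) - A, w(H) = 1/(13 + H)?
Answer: -27/19 ≈ -1.4211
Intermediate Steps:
j(A) = 3 - 2*A
F = -96 (F = 6*(-11 + (3 - 2*4)) = 6*(-11 + (3 - 8)) = 6*(-11 - 5) = 6*(-16) = -96)
(69 + F)*w(6) = (69 - 96)/(13 + 6) = -27/19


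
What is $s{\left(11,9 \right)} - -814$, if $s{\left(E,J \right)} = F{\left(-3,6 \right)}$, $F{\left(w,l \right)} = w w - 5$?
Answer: $818$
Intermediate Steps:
$F{\left(w,l \right)} = -5 + w^{2}$ ($F{\left(w,l \right)} = w^{2} - 5 = -5 + w^{2}$)
$s{\left(E,J \right)} = 4$ ($s{\left(E,J \right)} = -5 + \left(-3\right)^{2} = -5 + 9 = 4$)
$s{\left(11,9 \right)} - -814 = 4 - -814 = 4 + 814 = 818$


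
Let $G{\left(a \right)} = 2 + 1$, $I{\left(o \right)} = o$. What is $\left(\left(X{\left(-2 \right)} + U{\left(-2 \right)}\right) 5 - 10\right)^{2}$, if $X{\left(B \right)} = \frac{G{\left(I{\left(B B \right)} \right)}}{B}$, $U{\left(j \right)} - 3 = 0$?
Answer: $\frac{25}{4} \approx 6.25$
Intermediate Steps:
$U{\left(j \right)} = 3$ ($U{\left(j \right)} = 3 + 0 = 3$)
$G{\left(a \right)} = 3$
$X{\left(B \right)} = \frac{3}{B}$
$\left(\left(X{\left(-2 \right)} + U{\left(-2 \right)}\right) 5 - 10\right)^{2} = \left(\left(\frac{3}{-2} + 3\right) 5 - 10\right)^{2} = \left(\left(3 \left(- \frac{1}{2}\right) + 3\right) 5 - 10\right)^{2} = \left(\left(- \frac{3}{2} + 3\right) 5 - 10\right)^{2} = \left(\frac{3}{2} \cdot 5 - 10\right)^{2} = \left(\frac{15}{2} - 10\right)^{2} = \left(- \frac{5}{2}\right)^{2} = \frac{25}{4}$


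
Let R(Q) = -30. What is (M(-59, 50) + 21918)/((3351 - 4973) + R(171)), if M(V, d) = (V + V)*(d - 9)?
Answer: -610/59 ≈ -10.339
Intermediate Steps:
M(V, d) = 2*V*(-9 + d) (M(V, d) = (2*V)*(-9 + d) = 2*V*(-9 + d))
(M(-59, 50) + 21918)/((3351 - 4973) + R(171)) = (2*(-59)*(-9 + 50) + 21918)/((3351 - 4973) - 30) = (2*(-59)*41 + 21918)/(-1622 - 30) = (-4838 + 21918)/(-1652) = 17080*(-1/1652) = -610/59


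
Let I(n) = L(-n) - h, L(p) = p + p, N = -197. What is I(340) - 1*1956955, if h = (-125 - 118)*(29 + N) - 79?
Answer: -1998380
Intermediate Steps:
L(p) = 2*p
h = 40745 (h = (-125 - 118)*(29 - 197) - 79 = -243*(-168) - 79 = 40824 - 79 = 40745)
I(n) = -40745 - 2*n (I(n) = 2*(-n) - 1*40745 = -2*n - 40745 = -40745 - 2*n)
I(340) - 1*1956955 = (-40745 - 2*340) - 1*1956955 = (-40745 - 680) - 1956955 = -41425 - 1956955 = -1998380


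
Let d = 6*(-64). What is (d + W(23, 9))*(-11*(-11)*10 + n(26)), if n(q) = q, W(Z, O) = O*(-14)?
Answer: -630360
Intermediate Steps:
W(Z, O) = -14*O
d = -384
(d + W(23, 9))*(-11*(-11)*10 + n(26)) = (-384 - 14*9)*(-11*(-11)*10 + 26) = (-384 - 126)*(121*10 + 26) = -510*(1210 + 26) = -510*1236 = -630360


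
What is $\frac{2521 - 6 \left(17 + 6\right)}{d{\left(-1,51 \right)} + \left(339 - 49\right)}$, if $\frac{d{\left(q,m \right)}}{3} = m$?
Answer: $\frac{2383}{443} \approx 5.3792$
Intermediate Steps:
$d{\left(q,m \right)} = 3 m$
$\frac{2521 - 6 \left(17 + 6\right)}{d{\left(-1,51 \right)} + \left(339 - 49\right)} = \frac{2521 - 6 \left(17 + 6\right)}{3 \cdot 51 + \left(339 - 49\right)} = \frac{2521 - 138}{153 + 290} = \frac{2521 - 138}{443} = 2383 \cdot \frac{1}{443} = \frac{2383}{443}$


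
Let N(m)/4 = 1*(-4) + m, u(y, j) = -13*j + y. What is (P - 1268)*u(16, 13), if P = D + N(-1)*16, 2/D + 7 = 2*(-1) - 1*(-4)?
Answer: 1215126/5 ≈ 2.4303e+5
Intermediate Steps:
u(y, j) = y - 13*j
D = -⅖ (D = 2/(-7 + (2*(-1) - 1*(-4))) = 2/(-7 + (-2 + 4)) = 2/(-7 + 2) = 2/(-5) = 2*(-⅕) = -⅖ ≈ -0.40000)
N(m) = -16 + 4*m (N(m) = 4*(1*(-4) + m) = 4*(-4 + m) = -16 + 4*m)
P = -1602/5 (P = -⅖ + (-16 + 4*(-1))*16 = -⅖ + (-16 - 4)*16 = -⅖ - 20*16 = -⅖ - 320 = -1602/5 ≈ -320.40)
(P - 1268)*u(16, 13) = (-1602/5 - 1268)*(16 - 13*13) = -7942*(16 - 169)/5 = -7942/5*(-153) = 1215126/5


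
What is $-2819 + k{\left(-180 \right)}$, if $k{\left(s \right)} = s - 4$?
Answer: $-3003$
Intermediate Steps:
$k{\left(s \right)} = -4 + s$ ($k{\left(s \right)} = s - 4 = -4 + s$)
$-2819 + k{\left(-180 \right)} = -2819 - 184 = -3003$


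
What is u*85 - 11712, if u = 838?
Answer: 59518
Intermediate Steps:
u*85 - 11712 = 838*85 - 11712 = 71230 - 11712 = 59518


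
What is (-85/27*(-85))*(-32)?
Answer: -231200/27 ≈ -8563.0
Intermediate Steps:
(-85/27*(-85))*(-32) = (-85*1/27*(-85))*(-32) = -85/27*(-85)*(-32) = (7225/27)*(-32) = -231200/27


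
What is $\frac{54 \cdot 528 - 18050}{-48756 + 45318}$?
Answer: $- \frac{5231}{1719} \approx -3.043$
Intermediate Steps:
$\frac{54 \cdot 528 - 18050}{-48756 + 45318} = \frac{28512 - 18050}{-3438} = 10462 \left(- \frac{1}{3438}\right) = - \frac{5231}{1719}$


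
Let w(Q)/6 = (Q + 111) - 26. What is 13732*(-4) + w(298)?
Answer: -52630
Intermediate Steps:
w(Q) = 510 + 6*Q (w(Q) = 6*((Q + 111) - 26) = 6*((111 + Q) - 26) = 6*(85 + Q) = 510 + 6*Q)
13732*(-4) + w(298) = 13732*(-4) + (510 + 6*298) = -54928 + (510 + 1788) = -54928 + 2298 = -52630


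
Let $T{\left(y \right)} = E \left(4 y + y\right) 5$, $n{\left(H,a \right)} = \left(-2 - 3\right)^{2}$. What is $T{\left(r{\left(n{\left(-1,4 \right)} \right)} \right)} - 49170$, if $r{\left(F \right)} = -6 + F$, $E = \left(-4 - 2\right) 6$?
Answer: $-66270$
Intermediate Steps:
$E = -36$ ($E = \left(-6\right) 6 = -36$)
$n{\left(H,a \right)} = 25$ ($n{\left(H,a \right)} = \left(-5\right)^{2} = 25$)
$T{\left(y \right)} = - 900 y$ ($T{\left(y \right)} = - 36 \left(4 y + y\right) 5 = - 36 \cdot 5 y 5 = - 180 y 5 = - 900 y$)
$T{\left(r{\left(n{\left(-1,4 \right)} \right)} \right)} - 49170 = - 900 \left(-6 + 25\right) - 49170 = \left(-900\right) 19 - 49170 = -17100 - 49170 = -66270$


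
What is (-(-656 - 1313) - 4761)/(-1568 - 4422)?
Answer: 1396/2995 ≈ 0.46611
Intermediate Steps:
(-(-656 - 1313) - 4761)/(-1568 - 4422) = (-1*(-1969) - 4761)/(-5990) = (1969 - 4761)*(-1/5990) = -2792*(-1/5990) = 1396/2995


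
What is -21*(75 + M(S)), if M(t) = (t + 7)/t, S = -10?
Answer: -15813/10 ≈ -1581.3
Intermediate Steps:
M(t) = (7 + t)/t
-21*(75 + M(S)) = -21*(75 + (7 - 10)/(-10)) = -21*(75 - ⅒*(-3)) = -21*(75 + 3/10) = -21*753/10 = -15813/10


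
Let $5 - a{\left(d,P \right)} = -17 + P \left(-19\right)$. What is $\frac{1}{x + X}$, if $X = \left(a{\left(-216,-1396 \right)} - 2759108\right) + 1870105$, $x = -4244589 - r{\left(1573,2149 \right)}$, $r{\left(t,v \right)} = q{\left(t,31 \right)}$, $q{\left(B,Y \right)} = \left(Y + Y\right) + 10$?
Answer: $- \frac{1}{5160166} \approx -1.9379 \cdot 10^{-7}$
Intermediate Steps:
$q{\left(B,Y \right)} = 10 + 2 Y$ ($q{\left(B,Y \right)} = 2 Y + 10 = 10 + 2 Y$)
$r{\left(t,v \right)} = 72$ ($r{\left(t,v \right)} = 10 + 2 \cdot 31 = 10 + 62 = 72$)
$a{\left(d,P \right)} = 22 + 19 P$ ($a{\left(d,P \right)} = 5 - \left(-17 + P \left(-19\right)\right) = 5 - \left(-17 - 19 P\right) = 5 + \left(17 + 19 P\right) = 22 + 19 P$)
$x = -4244661$ ($x = -4244589 - 72 = -4244661$)
$X = -915505$ ($X = \left(\left(22 + 19 \left(-1396\right)\right) - 2759108\right) + 1870105 = \left(\left(22 - 26524\right) - 2759108\right) + 1870105 = \left(-26502 - 2759108\right) + 1870105 = -2785610 + 1870105 = -915505$)
$\frac{1}{x + X} = \frac{1}{-4244661 - 915505} = \frac{1}{-5160166} = - \frac{1}{5160166}$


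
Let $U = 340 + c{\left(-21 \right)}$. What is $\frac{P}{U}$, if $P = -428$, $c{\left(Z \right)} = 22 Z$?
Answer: $\frac{214}{61} \approx 3.5082$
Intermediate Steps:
$U = -122$ ($U = 340 + 22 \left(-21\right) = 340 - 462 = -122$)
$\frac{P}{U} = - \frac{428}{-122} = \left(-428\right) \left(- \frac{1}{122}\right) = \frac{214}{61}$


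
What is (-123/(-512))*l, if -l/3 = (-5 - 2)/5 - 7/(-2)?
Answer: -7749/5120 ≈ -1.5135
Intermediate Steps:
l = -63/10 (l = -3*((-5 - 2)/5 - 7/(-2)) = -3*(-7*⅕ - 7*(-½)) = -3*(-7/5 + 7/2) = -3*21/10 = -63/10 ≈ -6.3000)
(-123/(-512))*l = -123/(-512)*(-63/10) = -123*(-1/512)*(-63/10) = (123/512)*(-63/10) = -7749/5120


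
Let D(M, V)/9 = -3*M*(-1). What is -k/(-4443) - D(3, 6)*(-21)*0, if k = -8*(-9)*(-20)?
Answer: -480/1481 ≈ -0.32411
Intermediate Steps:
k = -1440 (k = 72*(-20) = -1440)
D(M, V) = 27*M (D(M, V) = 9*(-3*M*(-1)) = 9*(3*M) = 27*M)
-k/(-4443) - D(3, 6)*(-21)*0 = -(-1440)/(-4443) - (27*3)*(-21)*0 = -(-1440)*(-1)/4443 - 81*(-21)*0 = -1*480/1481 - (-1701)*0 = -480/1481 - 1*0 = -480/1481 + 0 = -480/1481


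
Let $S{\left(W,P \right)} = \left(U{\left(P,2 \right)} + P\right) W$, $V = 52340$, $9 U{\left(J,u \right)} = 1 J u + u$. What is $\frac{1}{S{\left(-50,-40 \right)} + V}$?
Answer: $\frac{3}{164320} \approx 1.8257 \cdot 10^{-5}$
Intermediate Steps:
$U{\left(J,u \right)} = \frac{u}{9} + \frac{J u}{9}$ ($U{\left(J,u \right)} = \frac{1 J u + u}{9} = \frac{J u + u}{9} = \frac{u + J u}{9} = \frac{u}{9} + \frac{J u}{9}$)
$S{\left(W,P \right)} = W \left(\frac{2}{9} + \frac{11 P}{9}\right)$ ($S{\left(W,P \right)} = \left(\frac{1}{9} \cdot 2 \left(1 + P\right) + P\right) W = \left(\left(\frac{2}{9} + \frac{2 P}{9}\right) + P\right) W = \left(\frac{2}{9} + \frac{11 P}{9}\right) W = W \left(\frac{2}{9} + \frac{11 P}{9}\right)$)
$\frac{1}{S{\left(-50,-40 \right)} + V} = \frac{1}{\frac{1}{9} \left(-50\right) \left(2 + 11 \left(-40\right)\right) + 52340} = \frac{1}{\frac{1}{9} \left(-50\right) \left(2 - 440\right) + 52340} = \frac{1}{\frac{1}{9} \left(-50\right) \left(-438\right) + 52340} = \frac{1}{\frac{7300}{3} + 52340} = \frac{1}{\frac{164320}{3}} = \frac{3}{164320}$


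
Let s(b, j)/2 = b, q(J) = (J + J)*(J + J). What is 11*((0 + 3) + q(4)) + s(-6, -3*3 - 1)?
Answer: 725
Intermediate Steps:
q(J) = 4*J**2 (q(J) = (2*J)*(2*J) = 4*J**2)
s(b, j) = 2*b
11*((0 + 3) + q(4)) + s(-6, -3*3 - 1) = 11*((0 + 3) + 4*4**2) + 2*(-6) = 11*(3 + 4*16) - 12 = 11*(3 + 64) - 12 = 11*67 - 12 = 737 - 12 = 725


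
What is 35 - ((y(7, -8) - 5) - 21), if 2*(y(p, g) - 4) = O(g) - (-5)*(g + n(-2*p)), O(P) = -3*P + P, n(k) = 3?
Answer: 123/2 ≈ 61.500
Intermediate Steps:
O(P) = -2*P
y(p, g) = 23/2 + 3*g/2 (y(p, g) = 4 + (-2*g - (-5)*(g + 3))/2 = 4 + (-2*g - (-5)*(3 + g))/2 = 4 + (-2*g - (-15 - 5*g))/2 = 4 + (-2*g + (15 + 5*g))/2 = 4 + (15 + 3*g)/2 = 4 + (15/2 + 3*g/2) = 23/2 + 3*g/2)
35 - ((y(7, -8) - 5) - 21) = 35 - (((23/2 + (3/2)*(-8)) - 5) - 21) = 35 - (((23/2 - 12) - 5) - 21) = 35 - ((-½ - 5) - 21) = 35 - (-11/2 - 21) = 35 - 1*(-53/2) = 35 + 53/2 = 123/2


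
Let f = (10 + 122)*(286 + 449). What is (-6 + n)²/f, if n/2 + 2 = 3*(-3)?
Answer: 4/495 ≈ 0.0080808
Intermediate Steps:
n = -22 (n = -4 + 2*(3*(-3)) = -4 + 2*(-9) = -4 - 18 = -22)
f = 97020 (f = 132*735 = 97020)
(-6 + n)²/f = (-6 - 22)²/97020 = (-28)²*(1/97020) = 784*(1/97020) = 4/495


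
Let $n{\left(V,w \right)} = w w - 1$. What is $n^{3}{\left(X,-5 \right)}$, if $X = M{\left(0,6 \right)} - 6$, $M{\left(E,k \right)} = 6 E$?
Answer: $13824$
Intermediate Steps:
$X = -6$ ($X = 6 \cdot 0 - 6 = 0 - 6 = -6$)
$n{\left(V,w \right)} = -1 + w^{2}$ ($n{\left(V,w \right)} = w^{2} - 1 = -1 + w^{2}$)
$n^{3}{\left(X,-5 \right)} = \left(-1 + \left(-5\right)^{2}\right)^{3} = \left(-1 + 25\right)^{3} = 24^{3} = 13824$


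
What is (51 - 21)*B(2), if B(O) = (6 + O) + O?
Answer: 300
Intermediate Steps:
B(O) = 6 + 2*O
(51 - 21)*B(2) = (51 - 21)*(6 + 2*2) = 30*(6 + 4) = 30*10 = 300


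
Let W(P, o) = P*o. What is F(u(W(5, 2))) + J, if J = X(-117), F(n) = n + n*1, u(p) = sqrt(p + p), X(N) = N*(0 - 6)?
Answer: 702 + 4*sqrt(5) ≈ 710.94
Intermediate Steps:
X(N) = -6*N (X(N) = N*(-6) = -6*N)
u(p) = sqrt(2)*sqrt(p) (u(p) = sqrt(2*p) = sqrt(2)*sqrt(p))
F(n) = 2*n (F(n) = n + n = 2*n)
J = 702 (J = -6*(-117) = 702)
F(u(W(5, 2))) + J = 2*(sqrt(2)*sqrt(5*2)) + 702 = 2*(sqrt(2)*sqrt(10)) + 702 = 2*(2*sqrt(5)) + 702 = 4*sqrt(5) + 702 = 702 + 4*sqrt(5)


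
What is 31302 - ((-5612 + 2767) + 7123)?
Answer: 27024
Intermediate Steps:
31302 - ((-5612 + 2767) + 7123) = 31302 - (-2845 + 7123) = 31302 - 1*4278 = 31302 - 4278 = 27024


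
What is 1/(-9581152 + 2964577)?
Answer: -1/6616575 ≈ -1.5114e-7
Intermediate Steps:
1/(-9581152 + 2964577) = 1/(-6616575) = -1/6616575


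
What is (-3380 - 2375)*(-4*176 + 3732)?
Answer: -17426140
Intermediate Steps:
(-3380 - 2375)*(-4*176 + 3732) = -5755*(-704 + 3732) = -5755*3028 = -17426140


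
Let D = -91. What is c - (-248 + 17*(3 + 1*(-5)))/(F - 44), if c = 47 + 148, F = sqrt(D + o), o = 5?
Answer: 63647/337 - 47*I*sqrt(86)/337 ≈ 188.86 - 1.2934*I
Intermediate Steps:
F = I*sqrt(86) (F = sqrt(-91 + 5) = sqrt(-86) = I*sqrt(86) ≈ 9.2736*I)
c = 195
c - (-248 + 17*(3 + 1*(-5)))/(F - 44) = 195 - (-248 + 17*(3 + 1*(-5)))/(I*sqrt(86) - 44) = 195 - (-248 + 17*(3 - 5))/(-44 + I*sqrt(86)) = 195 - (-248 + 17*(-2))/(-44 + I*sqrt(86)) = 195 - (-248 - 34)/(-44 + I*sqrt(86)) = 195 - (-282)/(-44 + I*sqrt(86)) = 195 + 282/(-44 + I*sqrt(86))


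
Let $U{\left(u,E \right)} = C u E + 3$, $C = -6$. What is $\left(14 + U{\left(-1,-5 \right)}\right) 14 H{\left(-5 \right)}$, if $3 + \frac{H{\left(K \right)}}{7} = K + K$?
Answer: $16562$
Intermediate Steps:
$U{\left(u,E \right)} = 3 - 6 E u$ ($U{\left(u,E \right)} = - 6 u E + 3 = - 6 E u + 3 = 3 - 6 E u$)
$H{\left(K \right)} = -21 + 14 K$ ($H{\left(K \right)} = -21 + 7 \left(K + K\right) = -21 + 7 \cdot 2 K = -21 + 14 K$)
$\left(14 + U{\left(-1,-5 \right)}\right) 14 H{\left(-5 \right)} = \left(14 + \left(3 - \left(-30\right) \left(-1\right)\right)\right) 14 \left(-21 + 14 \left(-5\right)\right) = \left(14 + \left(3 - 30\right)\right) 14 \left(-21 - 70\right) = \left(14 - 27\right) 14 \left(-91\right) = \left(-13\right) \left(-1274\right) = 16562$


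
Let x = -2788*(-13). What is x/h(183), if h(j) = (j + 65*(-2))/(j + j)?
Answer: 13265304/53 ≈ 2.5029e+5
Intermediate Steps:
x = 36244
h(j) = (-130 + j)/(2*j) (h(j) = (j - 130)/((2*j)) = (-130 + j)*(1/(2*j)) = (-130 + j)/(2*j))
x/h(183) = 36244/(((1/2)*(-130 + 183)/183)) = 36244/(((1/2)*(1/183)*53)) = 36244/(53/366) = 36244*(366/53) = 13265304/53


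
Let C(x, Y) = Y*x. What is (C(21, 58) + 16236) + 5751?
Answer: 23205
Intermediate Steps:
(C(21, 58) + 16236) + 5751 = (58*21 + 16236) + 5751 = (1218 + 16236) + 5751 = 17454 + 5751 = 23205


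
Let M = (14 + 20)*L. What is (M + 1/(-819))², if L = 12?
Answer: 111656890801/670761 ≈ 1.6646e+5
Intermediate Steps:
M = 408 (M = (14 + 20)*12 = 34*12 = 408)
(M + 1/(-819))² = (408 + 1/(-819))² = (408 - 1/819)² = (334151/819)² = 111656890801/670761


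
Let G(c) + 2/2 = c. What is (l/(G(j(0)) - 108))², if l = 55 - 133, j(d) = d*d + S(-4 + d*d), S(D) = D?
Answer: 6084/12769 ≈ 0.47647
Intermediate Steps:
j(d) = -4 + 2*d² (j(d) = d*d + (-4 + d*d) = d² + (-4 + d²) = -4 + 2*d²)
G(c) = -1 + c
l = -78
(l/(G(j(0)) - 108))² = (-78/((-1 + (-4 + 2*0²)) - 108))² = (-78/((-1 + (-4 + 2*0)) - 108))² = (-78/((-1 + (-4 + 0)) - 108))² = (-78/((-1 - 4) - 108))² = (-78/(-5 - 108))² = (-78/(-113))² = (-78*(-1/113))² = (78/113)² = 6084/12769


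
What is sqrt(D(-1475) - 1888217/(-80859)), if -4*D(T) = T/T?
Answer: sqrt(604179175731)/161718 ≈ 4.8064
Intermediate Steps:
D(T) = -1/4 (D(T) = -T/(4*T) = -1/4*1 = -1/4)
sqrt(D(-1475) - 1888217/(-80859)) = sqrt(-1/4 - 1888217/(-80859)) = sqrt(-1/4 - 1888217*(-1/80859)) = sqrt(-1/4 + 1888217/80859) = sqrt(7472009/323436) = sqrt(604179175731)/161718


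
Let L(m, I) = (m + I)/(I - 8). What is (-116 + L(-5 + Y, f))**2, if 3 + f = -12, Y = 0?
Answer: 7011904/529 ≈ 13255.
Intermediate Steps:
f = -15 (f = -3 - 12 = -15)
L(m, I) = (I + m)/(-8 + I)
(-116 + L(-5 + Y, f))**2 = (-116 + (-15 + (-5 + 0))/(-8 - 15))**2 = (-116 + (-15 - 5)/(-23))**2 = (-116 - 1/23*(-20))**2 = (-116 + 20/23)**2 = (-2648/23)**2 = 7011904/529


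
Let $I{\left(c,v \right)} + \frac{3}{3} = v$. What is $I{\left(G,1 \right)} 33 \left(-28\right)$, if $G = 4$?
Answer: $0$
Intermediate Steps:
$I{\left(c,v \right)} = -1 + v$
$I{\left(G,1 \right)} 33 \left(-28\right) = \left(-1 + 1\right) 33 \left(-28\right) = 0 \cdot 33 \left(-28\right) = 0 \left(-28\right) = 0$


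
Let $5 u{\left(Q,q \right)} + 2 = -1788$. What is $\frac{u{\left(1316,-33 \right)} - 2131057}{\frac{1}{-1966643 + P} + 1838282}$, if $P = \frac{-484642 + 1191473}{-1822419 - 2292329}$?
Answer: $- \frac{17247923974200129925}{14875821076201393442} \approx -1.1595$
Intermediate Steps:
$u{\left(Q,q \right)} = -358$ ($u{\left(Q,q \right)} = - \frac{2}{5} + \frac{1}{5} \left(-1788\right) = - \frac{2}{5} - \frac{1788}{5} = -358$)
$P = - \frac{706831}{4114748}$ ($P = \frac{706831}{-4114748} = 706831 \left(- \frac{1}{4114748}\right) = - \frac{706831}{4114748} \approx -0.17178$)
$\frac{u{\left(1316,-33 \right)} - 2131057}{\frac{1}{-1966643 + P} + 1838282} = \frac{-358 - 2131057}{\frac{1}{-1966643 - \frac{706831}{4114748}} + 1838282} = - \frac{2131415}{\frac{1}{- \frac{8092241057795}{4114748}} + 1838282} = - \frac{2131415}{- \frac{4114748}{8092241057795} + 1838282} = - \frac{2131415}{\frac{14875821076201393442}{8092241057795}} = \left(-2131415\right) \frac{8092241057795}{14875821076201393442} = - \frac{17247923974200129925}{14875821076201393442}$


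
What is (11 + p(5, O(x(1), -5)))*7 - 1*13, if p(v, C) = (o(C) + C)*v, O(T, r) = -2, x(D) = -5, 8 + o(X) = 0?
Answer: -286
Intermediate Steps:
o(X) = -8 (o(X) = -8 + 0 = -8)
p(v, C) = v*(-8 + C) (p(v, C) = (-8 + C)*v = v*(-8 + C))
(11 + p(5, O(x(1), -5)))*7 - 1*13 = (11 + 5*(-8 - 2))*7 - 1*13 = (11 + 5*(-10))*7 - 13 = (11 - 50)*7 - 13 = -39*7 - 13 = -273 - 13 = -286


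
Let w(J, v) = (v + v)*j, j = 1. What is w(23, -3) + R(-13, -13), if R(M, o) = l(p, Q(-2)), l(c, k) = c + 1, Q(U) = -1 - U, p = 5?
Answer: 0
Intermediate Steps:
w(J, v) = 2*v (w(J, v) = (v + v)*1 = (2*v)*1 = 2*v)
l(c, k) = 1 + c
R(M, o) = 6 (R(M, o) = 1 + 5 = 6)
w(23, -3) + R(-13, -13) = 2*(-3) + 6 = -6 + 6 = 0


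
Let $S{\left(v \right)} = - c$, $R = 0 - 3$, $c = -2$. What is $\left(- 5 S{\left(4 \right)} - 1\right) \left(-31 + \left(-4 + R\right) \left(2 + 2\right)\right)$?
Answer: $649$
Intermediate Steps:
$R = -3$ ($R = 0 - 3 = -3$)
$S{\left(v \right)} = 2$ ($S{\left(v \right)} = \left(-1\right) \left(-2\right) = 2$)
$\left(- 5 S{\left(4 \right)} - 1\right) \left(-31 + \left(-4 + R\right) \left(2 + 2\right)\right) = \left(\left(-5\right) 2 - 1\right) \left(-31 + \left(-4 - 3\right) \left(2 + 2\right)\right) = \left(-10 - 1\right) \left(-31 - 28\right) = - 11 \left(-31 - 28\right) = \left(-11\right) \left(-59\right) = 649$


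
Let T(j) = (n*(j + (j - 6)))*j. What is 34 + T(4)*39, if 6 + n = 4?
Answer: -590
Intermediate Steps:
n = -2 (n = -6 + 4 = -2)
T(j) = j*(12 - 4*j) (T(j) = (-2*(j + (j - 6)))*j = (-2*(j + (-6 + j)))*j = (-2*(-6 + 2*j))*j = (12 - 4*j)*j = j*(12 - 4*j))
34 + T(4)*39 = 34 + (4*4*(3 - 1*4))*39 = 34 + (4*4*(3 - 4))*39 = 34 + (4*4*(-1))*39 = 34 - 16*39 = 34 - 624 = -590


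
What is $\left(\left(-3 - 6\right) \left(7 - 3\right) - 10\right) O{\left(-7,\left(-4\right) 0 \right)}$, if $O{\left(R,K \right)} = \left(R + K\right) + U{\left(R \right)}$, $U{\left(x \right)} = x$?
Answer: $644$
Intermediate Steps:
$O{\left(R,K \right)} = K + 2 R$ ($O{\left(R,K \right)} = \left(R + K\right) + R = \left(K + R\right) + R = K + 2 R$)
$\left(\left(-3 - 6\right) \left(7 - 3\right) - 10\right) O{\left(-7,\left(-4\right) 0 \right)} = \left(\left(-3 - 6\right) \left(7 - 3\right) - 10\right) \left(\left(-4\right) 0 + 2 \left(-7\right)\right) = \left(\left(-9\right) 4 - 10\right) \left(0 - 14\right) = \left(-36 - 10\right) \left(-14\right) = \left(-46\right) \left(-14\right) = 644$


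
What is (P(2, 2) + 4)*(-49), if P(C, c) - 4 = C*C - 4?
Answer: -392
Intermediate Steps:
P(C, c) = C**2 (P(C, c) = 4 + (C*C - 4) = 4 + (C**2 - 4) = 4 + (-4 + C**2) = C**2)
(P(2, 2) + 4)*(-49) = (2**2 + 4)*(-49) = (4 + 4)*(-49) = 8*(-49) = -392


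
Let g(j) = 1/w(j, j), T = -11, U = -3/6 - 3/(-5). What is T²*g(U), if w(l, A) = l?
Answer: 1210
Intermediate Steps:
U = ⅒ (U = -3*⅙ - 3*(-⅕) = -½ + ⅗ = ⅒ ≈ 0.10000)
g(j) = 1/j
T²*g(U) = (-11)²/(⅒) = 121*10 = 1210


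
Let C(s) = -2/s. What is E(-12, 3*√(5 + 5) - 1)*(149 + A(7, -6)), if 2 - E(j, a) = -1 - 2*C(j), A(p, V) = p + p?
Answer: 1630/3 ≈ 543.33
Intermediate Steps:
A(p, V) = 2*p
E(j, a) = 3 - 4/j (E(j, a) = 2 - (-1 - (-4)/j) = 2 - (-1 + 4/j) = 2 + (1 - 4/j) = 3 - 4/j)
E(-12, 3*√(5 + 5) - 1)*(149 + A(7, -6)) = (3 - 4/(-12))*(149 + 2*7) = (3 - 4*(-1/12))*(149 + 14) = (3 + ⅓)*163 = (10/3)*163 = 1630/3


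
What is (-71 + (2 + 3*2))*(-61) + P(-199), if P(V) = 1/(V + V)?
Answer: 1529513/398 ≈ 3843.0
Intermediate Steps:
P(V) = 1/(2*V)
(-71 + (2 + 3*2))*(-61) + P(-199) = (-71 + (2 + 3*2))*(-61) + (½)/(-199) = (-71 + (2 + 6))*(-61) + (½)*(-1/199) = (-71 + 8)*(-61) - 1/398 = -63*(-61) - 1/398 = 3843 - 1/398 = 1529513/398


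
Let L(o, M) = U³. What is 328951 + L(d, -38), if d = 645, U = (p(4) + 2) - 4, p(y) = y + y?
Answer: 329167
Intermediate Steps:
p(y) = 2*y
U = 6 (U = (2*4 + 2) - 4 = (8 + 2) - 4 = 10 - 4 = 6)
L(o, M) = 216 (L(o, M) = 6³ = 216)
328951 + L(d, -38) = 328951 + 216 = 329167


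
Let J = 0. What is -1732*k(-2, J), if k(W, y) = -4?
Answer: 6928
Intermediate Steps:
-1732*k(-2, J) = -1732*(-4) = 6928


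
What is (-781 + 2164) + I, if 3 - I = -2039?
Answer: 3425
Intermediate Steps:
I = 2042 (I = 3 - 1*(-2039) = 3 + 2039 = 2042)
(-781 + 2164) + I = (-781 + 2164) + 2042 = 1383 + 2042 = 3425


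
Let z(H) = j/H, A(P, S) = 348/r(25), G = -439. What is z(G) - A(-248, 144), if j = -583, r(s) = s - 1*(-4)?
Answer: -4685/439 ≈ -10.672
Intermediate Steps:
r(s) = 4 + s (r(s) = s + 4 = 4 + s)
A(P, S) = 12 (A(P, S) = 348/(4 + 25) = 348/29 = 348*(1/29) = 12)
z(H) = -583/H
z(G) - A(-248, 144) = -583/(-439) - 1*12 = -583*(-1/439) - 12 = 583/439 - 12 = -4685/439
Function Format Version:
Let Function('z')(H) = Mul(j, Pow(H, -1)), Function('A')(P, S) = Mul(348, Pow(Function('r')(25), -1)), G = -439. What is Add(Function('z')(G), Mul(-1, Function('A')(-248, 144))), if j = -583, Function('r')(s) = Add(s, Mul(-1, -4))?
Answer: Rational(-4685, 439) ≈ -10.672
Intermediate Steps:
Function('r')(s) = Add(4, s) (Function('r')(s) = Add(s, 4) = Add(4, s))
Function('A')(P, S) = 12 (Function('A')(P, S) = Mul(348, Pow(Add(4, 25), -1)) = Mul(348, Pow(29, -1)) = Mul(348, Rational(1, 29)) = 12)
Function('z')(H) = Mul(-583, Pow(H, -1))
Add(Function('z')(G), Mul(-1, Function('A')(-248, 144))) = Add(Mul(-583, Pow(-439, -1)), Mul(-1, 12)) = Add(Mul(-583, Rational(-1, 439)), -12) = Add(Rational(583, 439), -12) = Rational(-4685, 439)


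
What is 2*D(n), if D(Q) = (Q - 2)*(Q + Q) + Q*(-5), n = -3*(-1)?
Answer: -18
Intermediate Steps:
n = 3
D(Q) = -5*Q + 2*Q*(-2 + Q) (D(Q) = (-2 + Q)*(2*Q) - 5*Q = 2*Q*(-2 + Q) - 5*Q = -5*Q + 2*Q*(-2 + Q))
2*D(n) = 2*(3*(-9 + 2*3)) = 2*(3*(-9 + 6)) = 2*(3*(-3)) = 2*(-9) = -18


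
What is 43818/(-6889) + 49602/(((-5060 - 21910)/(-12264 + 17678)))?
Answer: -308531641192/30966055 ≈ -9963.5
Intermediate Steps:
43818/(-6889) + 49602/(((-5060 - 21910)/(-12264 + 17678))) = 43818*(-1/6889) + 49602/((-26970/5414)) = -43818/6889 + 49602/((-26970*1/5414)) = -43818/6889 + 49602/(-13485/2707) = -43818/6889 + 49602*(-2707/13485) = -43818/6889 - 44757538/4495 = -308531641192/30966055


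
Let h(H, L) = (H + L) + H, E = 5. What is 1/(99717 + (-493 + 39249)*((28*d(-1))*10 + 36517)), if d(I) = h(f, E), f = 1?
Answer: 1/1491314329 ≈ 6.7055e-10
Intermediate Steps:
h(H, L) = L + 2*H
d(I) = 7 (d(I) = 5 + 2*1 = 5 + 2 = 7)
1/(99717 + (-493 + 39249)*((28*d(-1))*10 + 36517)) = 1/(99717 + (-493 + 39249)*((28*7)*10 + 36517)) = 1/(99717 + 38756*(196*10 + 36517)) = 1/(99717 + 38756*(1960 + 36517)) = 1/(99717 + 38756*38477) = 1/(99717 + 1491214612) = 1/1491314329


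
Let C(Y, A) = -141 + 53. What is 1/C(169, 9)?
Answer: -1/88 ≈ -0.011364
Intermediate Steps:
C(Y, A) = -88
1/C(169, 9) = 1/(-88) = -1/88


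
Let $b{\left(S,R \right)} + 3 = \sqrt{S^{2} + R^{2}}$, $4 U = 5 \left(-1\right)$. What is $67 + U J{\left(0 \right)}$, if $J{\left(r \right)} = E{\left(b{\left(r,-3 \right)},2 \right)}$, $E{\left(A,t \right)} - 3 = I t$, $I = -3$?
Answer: $\frac{283}{4} \approx 70.75$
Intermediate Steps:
$U = - \frac{5}{4}$ ($U = \frac{5 \left(-1\right)}{4} = \frac{1}{4} \left(-5\right) = - \frac{5}{4} \approx -1.25$)
$b{\left(S,R \right)} = -3 + \sqrt{R^{2} + S^{2}}$ ($b{\left(S,R \right)} = -3 + \sqrt{S^{2} + R^{2}} = -3 + \sqrt{R^{2} + S^{2}}$)
$E{\left(A,t \right)} = 3 - 3 t$
$J{\left(r \right)} = -3$ ($J{\left(r \right)} = 3 - 6 = -3$)
$67 + U J{\left(0 \right)} = 67 - - \frac{15}{4} = 67 + \frac{15}{4} = \frac{283}{4}$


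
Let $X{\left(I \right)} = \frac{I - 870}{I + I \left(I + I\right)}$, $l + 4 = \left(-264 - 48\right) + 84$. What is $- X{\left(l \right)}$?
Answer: $\frac{19}{1852} \approx 0.010259$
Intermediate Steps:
$l = -232$ ($l = -4 + \left(\left(-264 - 48\right) + 84\right) = -4 + \left(-312 + 84\right) = -4 - 228 = -232$)
$X{\left(I \right)} = \frac{-870 + I}{I + 2 I^{2}}$ ($X{\left(I \right)} = \frac{-870 + I}{I + I 2 I} = \frac{-870 + I}{I + 2 I^{2}}$)
$- X{\left(l \right)} = - \frac{-870 - 232}{\left(-232\right) \left(1 + 2 \left(-232\right)\right)} = - \frac{\left(-1\right) \left(-1102\right)}{232 \left(1 - 464\right)} = - \frac{\left(-1\right) \left(-1102\right)}{232 \left(-463\right)} = - \frac{\left(-1\right) \left(-1\right) \left(-1102\right)}{232 \cdot 463} = \left(-1\right) \left(- \frac{19}{1852}\right) = \frac{19}{1852}$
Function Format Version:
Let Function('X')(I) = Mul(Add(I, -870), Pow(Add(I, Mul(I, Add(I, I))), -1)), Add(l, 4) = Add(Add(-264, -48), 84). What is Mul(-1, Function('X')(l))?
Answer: Rational(19, 1852) ≈ 0.010259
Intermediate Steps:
l = -232 (l = Add(-4, Add(Add(-264, -48), 84)) = Add(-4, Add(-312, 84)) = Add(-4, -228) = -232)
Function('X')(I) = Mul(Pow(Add(I, Mul(2, Pow(I, 2))), -1), Add(-870, I)) (Function('X')(I) = Mul(Add(-870, I), Pow(Add(I, Mul(I, Mul(2, I))), -1)) = Mul(Add(-870, I), Pow(Add(I, Mul(2, Pow(I, 2))), -1)) = Mul(Pow(Add(I, Mul(2, Pow(I, 2))), -1), Add(-870, I)))
Mul(-1, Function('X')(l)) = Mul(-1, Mul(Pow(-232, -1), Pow(Add(1, Mul(2, -232)), -1), Add(-870, -232))) = Mul(-1, Mul(Rational(-1, 232), Pow(Add(1, -464), -1), -1102)) = Mul(-1, Mul(Rational(-1, 232), Pow(-463, -1), -1102)) = Mul(-1, Mul(Rational(-1, 232), Rational(-1, 463), -1102)) = Mul(-1, Rational(-19, 1852)) = Rational(19, 1852)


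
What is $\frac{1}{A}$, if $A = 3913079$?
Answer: $\frac{1}{3913079} \approx 2.5555 \cdot 10^{-7}$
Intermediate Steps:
$\frac{1}{A} = \frac{1}{3913079}$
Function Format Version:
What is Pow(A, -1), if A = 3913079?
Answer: Rational(1, 3913079) ≈ 2.5555e-7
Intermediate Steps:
Pow(A, -1) = Pow(3913079, -1) = Rational(1, 3913079)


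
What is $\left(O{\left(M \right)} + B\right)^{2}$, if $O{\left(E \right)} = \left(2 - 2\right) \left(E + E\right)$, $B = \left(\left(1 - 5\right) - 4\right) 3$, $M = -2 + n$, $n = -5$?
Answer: $576$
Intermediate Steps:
$M = -7$ ($M = -2 - 5 = -7$)
$B = -24$ ($B = \left(-4 - 4\right) 3 = \left(-8\right) 3 = -24$)
$O{\left(E \right)} = 0$ ($O{\left(E \right)} = 0 \cdot 2 E = 0$)
$\left(O{\left(M \right)} + B\right)^{2} = \left(0 - 24\right)^{2} = \left(-24\right)^{2} = 576$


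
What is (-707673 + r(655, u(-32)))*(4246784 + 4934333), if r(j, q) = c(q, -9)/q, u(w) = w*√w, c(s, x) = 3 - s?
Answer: -6497237791858 + 27543351*I*√2/256 ≈ -6.4972e+12 + 1.5216e+5*I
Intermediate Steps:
u(w) = w^(3/2)
r(j, q) = (3 - q)/q
(-707673 + r(655, u(-32)))*(4246784 + 4934333) = (-707673 + (3 - (-32)^(3/2))/((-32)^(3/2)))*(4246784 + 4934333) = (-707673 + (3 - (-128)*I*√2)/((-128*I*√2)))*9181117 = (-707673 + (I*√2/256)*(3 + 128*I*√2))*9181117 = (-707673 + I*√2*(3 + 128*I*√2)/256)*9181117 = -6497228610741 + 9181117*I*√2*(3 + 128*I*√2)/256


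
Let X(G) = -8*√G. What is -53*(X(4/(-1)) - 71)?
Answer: 3763 + 848*I ≈ 3763.0 + 848.0*I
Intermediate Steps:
-53*(X(4/(-1)) - 71) = -53*(-8*2*I - 71) = -53*(-16*I - 71) = -53*(-71 - 16*I) = 3763 + 848*I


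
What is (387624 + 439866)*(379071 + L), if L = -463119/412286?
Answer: 64662221392605315/206143 ≈ 3.1368e+11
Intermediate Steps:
L = -463119/412286 (L = -463119*1/412286 = -463119/412286 ≈ -1.1233)
(387624 + 439866)*(379071 + L) = (387624 + 439866)*(379071 - 463119/412286) = 827490*(156285203187/412286) = 64662221392605315/206143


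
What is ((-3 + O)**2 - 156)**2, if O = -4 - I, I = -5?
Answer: 23104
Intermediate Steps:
O = 1 (O = -4 - 1*(-5) = -4 + 5 = 1)
((-3 + O)**2 - 156)**2 = ((-3 + 1)**2 - 156)**2 = ((-2)**2 - 156)**2 = (4 - 156)**2 = (-152)**2 = 23104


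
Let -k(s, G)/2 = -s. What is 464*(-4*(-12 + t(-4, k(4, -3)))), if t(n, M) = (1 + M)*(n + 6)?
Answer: -11136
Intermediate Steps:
k(s, G) = 2*s (k(s, G) = -(-2)*s = 2*s)
t(n, M) = (1 + M)*(6 + n)
464*(-4*(-12 + t(-4, k(4, -3)))) = 464*(-4*(-12 + (6 - 4 + 6*(2*4) + (2*4)*(-4)))) = 464*(-4*(-12 + (6 - 4 + 6*8 + 8*(-4)))) = 464*(-4*(-12 + (6 - 4 + 48 - 32))) = 464*(-4*(-12 + 18)) = 464*(-4*6) = 464*(-24) = -11136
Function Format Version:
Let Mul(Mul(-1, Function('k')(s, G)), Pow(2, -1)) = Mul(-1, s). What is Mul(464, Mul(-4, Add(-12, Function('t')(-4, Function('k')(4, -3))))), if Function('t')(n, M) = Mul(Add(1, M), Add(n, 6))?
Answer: -11136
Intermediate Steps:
Function('k')(s, G) = Mul(2, s) (Function('k')(s, G) = Mul(-2, Mul(-1, s)) = Mul(2, s))
Function('t')(n, M) = Mul(Add(1, M), Add(6, n))
Mul(464, Mul(-4, Add(-12, Function('t')(-4, Function('k')(4, -3))))) = Mul(464, Mul(-4, Add(-12, Add(6, -4, Mul(6, Mul(2, 4)), Mul(Mul(2, 4), -4))))) = Mul(464, Mul(-4, Add(-12, Add(6, -4, Mul(6, 8), Mul(8, -4))))) = Mul(464, Mul(-4, Add(-12, Add(6, -4, 48, -32)))) = Mul(464, Mul(-4, Add(-12, 18))) = Mul(464, Mul(-4, 6)) = Mul(464, -24) = -11136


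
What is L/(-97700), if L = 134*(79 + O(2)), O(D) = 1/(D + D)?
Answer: -21239/195400 ≈ -0.10870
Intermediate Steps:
O(D) = 1/(2*D)
L = 21239/2 (L = 134*(79 + (½)/2) = 134*(79 + (½)*(½)) = 134*(79 + ¼) = 134*(317/4) = 21239/2 ≈ 10620.)
L/(-97700) = (21239/2)/(-97700) = (21239/2)*(-1/97700) = -21239/195400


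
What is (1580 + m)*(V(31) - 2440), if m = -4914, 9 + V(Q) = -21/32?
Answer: 130674463/16 ≈ 8.1672e+6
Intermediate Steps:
V(Q) = -309/32 (V(Q) = -9 - 21/32 = -309/32)
(1580 + m)*(V(31) - 2440) = (1580 - 4914)*(-309/32 - 2440) = -3334*(-78389/32) = 130674463/16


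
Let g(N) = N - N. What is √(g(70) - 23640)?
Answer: 2*I*√5910 ≈ 153.75*I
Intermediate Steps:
g(N) = 0
√(g(70) - 23640) = √(0 - 23640) = √(-23640) = 2*I*√5910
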